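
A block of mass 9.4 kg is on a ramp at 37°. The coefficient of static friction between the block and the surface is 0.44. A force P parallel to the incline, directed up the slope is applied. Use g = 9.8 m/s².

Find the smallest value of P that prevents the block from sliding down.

P_min ≈ 23.1 N

The block tends to slide down (tan θ > μ_s), so at the point of impending slip friction acts up-slope at its limit: f = μ_s N.
P is parallel to the surface, so N = m g cos θ = 73.6 N.
Along the incline: P + μ_s N = m g sin θ, so P = 55.4 − 0.44×73.6 = 23.1 N.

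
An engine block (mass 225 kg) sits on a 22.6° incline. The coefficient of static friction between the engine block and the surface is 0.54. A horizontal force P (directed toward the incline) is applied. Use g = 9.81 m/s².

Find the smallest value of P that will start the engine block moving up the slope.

P ≈ 2720 N

At impending motion up the slope, friction acts down-slope at its limit: f = μ_s N.
Perpendicular to the incline: N = m g cos θ + P sin θ.
Along the incline: P cos θ = m g sin θ + μ_s N = m g sin θ + μ_s (m g cos θ + P sin θ).
Solving, P (cos θ − μ_s sin θ) = m g (sin θ + μ_s cos θ), so P = 225×9.81×(sin 22.6° + 0.54 cos 22.6°)/(cos 22.6° − 0.54 sin 22.6°) = 2210×0.8828/0.7157 = 2720 N.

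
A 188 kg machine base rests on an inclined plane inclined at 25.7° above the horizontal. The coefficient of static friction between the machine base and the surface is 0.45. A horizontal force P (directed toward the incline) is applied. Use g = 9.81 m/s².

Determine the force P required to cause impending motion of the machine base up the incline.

At impending motion up the slope, friction acts down-slope at its limit: f = μ_s N.
Perpendicular to the incline: N = m g cos θ + P sin θ.
Along the incline: P cos θ = m g sin θ + μ_s N = m g sin θ + μ_s (m g cos θ + P sin θ).
Solving, P (cos θ − μ_s sin θ) = m g (sin θ + μ_s cos θ), so P = 188×9.81×(sin 25.7° + 0.45 cos 25.7°)/(cos 25.7° − 0.45 sin 25.7°) = 1840×0.8391/0.7059 = 2190 N.

P ≈ 2190 N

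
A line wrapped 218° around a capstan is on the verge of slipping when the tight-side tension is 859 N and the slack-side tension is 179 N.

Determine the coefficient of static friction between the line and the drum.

T₂/T₁ = e^{μβ} → μ = ln(T₂/T₁)/β.
β = 218° = 3.805 rad.
μ = ln(859/179)/3.805 = ln(4.799)/3.805 = 0.412.

μ ≈ 0.412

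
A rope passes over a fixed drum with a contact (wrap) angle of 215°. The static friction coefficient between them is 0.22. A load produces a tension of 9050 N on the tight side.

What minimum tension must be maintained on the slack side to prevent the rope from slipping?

T_min ≈ 3960 N

Capstan equation at impending slip: T_tight/T_slack = e^{μβ}.
β = 215° = 3.752 rad; e^{μβ} = e^{0.22×3.752} = 2.283.
T_slack = T_tight / e^{μβ} = 9050 / 2.283 = 3960 N.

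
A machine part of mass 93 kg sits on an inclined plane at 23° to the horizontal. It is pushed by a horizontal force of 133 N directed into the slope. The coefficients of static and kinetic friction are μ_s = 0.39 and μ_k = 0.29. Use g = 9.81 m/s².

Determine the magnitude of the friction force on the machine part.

f ≈ 234 N (up the incline)

The horizontal push has a component P sin θ into the surface, so N = m g cos θ + P sin θ = 839.8 + 51.97 = 891.8 N.
Along the incline, the net driving force (taking up-slope positive) is P cos θ − m g sin θ = 122.4 − 356.5 = -234 N, so equilibrium requires friction f = 234 N (up-slope).
The limit of static friction is μ_s N = 347.8 N.
Since 234 N is within the 347.8 N limit, the machine part stays put and friction is exactly 234 N.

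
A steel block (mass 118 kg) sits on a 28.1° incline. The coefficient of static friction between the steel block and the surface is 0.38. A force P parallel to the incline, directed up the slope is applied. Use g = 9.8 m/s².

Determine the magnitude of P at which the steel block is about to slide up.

P ≈ 932 N

At impending motion up the slope, friction acts down-slope at its limit: f = μ_s N.
P is parallel to the surface, so N = m g cos θ = 1020 N.
Along the incline: P = m g sin θ + μ_s N = 545 + 0.38×1020 = 932 N.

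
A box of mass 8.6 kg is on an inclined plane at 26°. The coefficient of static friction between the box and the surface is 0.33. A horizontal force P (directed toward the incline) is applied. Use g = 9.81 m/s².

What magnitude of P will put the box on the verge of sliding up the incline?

At impending motion up the slope, friction acts down-slope at its limit: f = μ_s N.
Perpendicular to the incline: N = m g cos θ + P sin θ.
Along the incline: P cos θ = m g sin θ + μ_s N = m g sin θ + μ_s (m g cos θ + P sin θ).
Solving, P (cos θ − μ_s sin θ) = m g (sin θ + μ_s cos θ), so P = 8.6×9.81×(sin 26° + 0.33 cos 26°)/(cos 26° − 0.33 sin 26°) = 84.4×0.735/0.7541 = 82.2 N.

P ≈ 82.2 N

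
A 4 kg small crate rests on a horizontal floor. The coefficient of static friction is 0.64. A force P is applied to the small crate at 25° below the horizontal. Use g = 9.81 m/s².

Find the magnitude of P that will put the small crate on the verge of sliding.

N = m g + P sin α (the push presses the small crate into the horizontal floor).
At impending slip, P cos α = μ_s N = μ_s (m g + P sin α).
Solving: P (cos α − μ_s sin α) = μ_s m g → P = 0.64×39.2/(cos 25° − 0.64 sin 25°) = 25.1/0.6358 = 39.5 N.

P ≈ 39.5 N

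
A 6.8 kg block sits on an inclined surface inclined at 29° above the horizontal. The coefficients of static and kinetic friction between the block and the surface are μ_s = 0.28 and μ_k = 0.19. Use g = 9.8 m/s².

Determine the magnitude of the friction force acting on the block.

Perpendicular to the surface, N = m g cos θ = 6.8·9.8·cos 29° = 58.28 N.
For equilibrium along the incline, friction must balance the weight component: f = m g sin θ = 32.31 N up the slope.
Maximum static friction available: μ_s N = 0.28 × 58.28 = 16.32 N.
|32.31| exceeds 16.32 N, so the block slips down-slope; friction is kinetic, f = μ_k N = 0.19×58.28 = 11.1 N.

f ≈ 11.1 N (up the incline)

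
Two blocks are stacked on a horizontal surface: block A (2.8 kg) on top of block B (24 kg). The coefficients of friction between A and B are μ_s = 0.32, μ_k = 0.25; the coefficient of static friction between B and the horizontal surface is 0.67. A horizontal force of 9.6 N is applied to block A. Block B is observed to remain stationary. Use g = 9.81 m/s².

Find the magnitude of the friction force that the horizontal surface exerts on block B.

f ≈ 6.87 N

Between the blocks, N₁ = m_A g = 27.47 N.
Maximum static friction on A from B: μ_s N₁ = 0.32×27.47 = 8.79 N.
Since P = 9.6 N > 8.79 N, A slides on B; the A–B friction is kinetic: f₁ = μ_k N₁ = 0.25×27.47 = 6.87 N.
B experiences an equal 6.87 N forward from A (third law). B is in equilibrium, so the floor supplies f₂ = 6.87 N of static friction (limit μ_s(m_A+m_B)g = 176.1 N, not exceeded).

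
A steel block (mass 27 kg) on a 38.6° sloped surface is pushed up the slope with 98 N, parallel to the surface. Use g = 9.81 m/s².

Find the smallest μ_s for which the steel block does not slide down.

N = m g cos θ = 207 N.
Friction must make up the shortfall along the incline: f = m g sin θ − P = 165.2 − 98 = 67.25 N.
At the threshold f = μ_s N, so μ_s,min = 67.25/207 = 0.325.

μ_s,min ≈ 0.325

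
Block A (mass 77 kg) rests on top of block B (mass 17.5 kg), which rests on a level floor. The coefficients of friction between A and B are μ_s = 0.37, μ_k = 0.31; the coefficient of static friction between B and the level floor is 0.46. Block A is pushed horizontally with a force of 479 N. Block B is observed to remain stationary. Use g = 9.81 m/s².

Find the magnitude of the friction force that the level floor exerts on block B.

The normal force B exerts on A is simply A's weight, N₁ = 755.4 N.
So the A–B interface can sustain at most μ_s N₁ = 279.5 N of static friction.
Since P = 479 N > 279.5 N, A slides on B; the A–B friction is kinetic: f₁ = μ_k N₁ = 0.31×755.4 = 234 N.
B experiences an equal 234 N forward from A (third law). B is in equilibrium, so the floor supplies f₂ = 234 N of static friction (limit μ_s(m_A+m_B)g = 426.4 N, not exceeded).

f ≈ 234 N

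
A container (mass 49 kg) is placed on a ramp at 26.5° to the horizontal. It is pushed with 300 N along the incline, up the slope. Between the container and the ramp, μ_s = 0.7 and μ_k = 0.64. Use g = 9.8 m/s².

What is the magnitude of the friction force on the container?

f ≈ 85.7 N (down the incline)

Normal force: N = m g cos θ = 49 × 9.8 × cos 26.5° = 429.7 N.
The friction needed for equilibrium is m g sin θ − P = 214.3 − 300 = -85.74 N, measured positive up-slope.
Maximum static friction available: μ_s N = 0.7 × 429.7 = 300.8 N.
Since |-85.74| ≤ 300.8 N, no slip — friction simply equals what equilibrium demands.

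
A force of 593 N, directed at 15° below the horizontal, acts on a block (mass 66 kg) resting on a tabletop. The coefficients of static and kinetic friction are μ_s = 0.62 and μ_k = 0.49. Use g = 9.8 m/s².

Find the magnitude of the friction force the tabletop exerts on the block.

f ≈ 392 N

Vertical equilibrium gives N = m g + P sin α = 800.3 N.
The horizontal driving force is P cos α = 572.8 N, so equilibrium needs friction f = 572.8 N.
The static-friction limit is μ_s N = 496.2 N.
572.8 > 496.2 N → the block slides; f = μ_k N = 0.49×800.3 = 392 N.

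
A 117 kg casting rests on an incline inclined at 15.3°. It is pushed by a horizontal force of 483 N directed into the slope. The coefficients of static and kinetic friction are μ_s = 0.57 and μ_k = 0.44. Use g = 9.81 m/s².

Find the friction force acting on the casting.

Normal direction: N = m g cos θ + P sin θ = 1235 N.
Along the incline, the net driving force (taking up-slope positive) is P cos θ − m g sin θ = 465.9 − 302.9 = 163 N, so equilibrium requires friction f = -163 N (down-slope).
Maximum static friction: μ_s N = 0.57 × 1235 = 703.7 N.
Since 163 N is within the 703.7 N limit, the casting stays put and friction is exactly 163 N.

f ≈ 163 N (down the incline)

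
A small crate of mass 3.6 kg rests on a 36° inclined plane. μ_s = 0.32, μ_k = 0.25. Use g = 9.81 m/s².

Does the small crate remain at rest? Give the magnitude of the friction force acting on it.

f ≈ 7.14 N

N = m g cos θ = 28.6 N.
Down-slope weight component: m g sin θ = 20.8 N.
μ_s N = 9.14 N.
20.8 > 9.14 N, so it slides; kinetic friction f = μ_k N = 0.25×28.6 = 7.14 N.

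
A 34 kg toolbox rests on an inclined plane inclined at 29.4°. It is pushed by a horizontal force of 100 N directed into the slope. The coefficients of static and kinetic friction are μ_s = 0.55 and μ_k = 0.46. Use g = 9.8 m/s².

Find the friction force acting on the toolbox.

f ≈ 76.4 N (up the incline)

The horizontal push has a component P sin θ into the surface, so N = m g cos θ + P sin θ = 290.3 + 49.09 = 339.4 N.
Along the incline, the net driving force (taking up-slope positive) is P cos θ − m g sin θ = 87.12 − 163.6 = -76.45 N, so equilibrium requires friction f = 76.45 N (up-slope).
Maximum static friction: μ_s N = 0.55 × 339.4 = 186.7 N.
|f_req| = 76.45 ≤ 186.7 N → the toolbox is in equilibrium; friction equals the required value.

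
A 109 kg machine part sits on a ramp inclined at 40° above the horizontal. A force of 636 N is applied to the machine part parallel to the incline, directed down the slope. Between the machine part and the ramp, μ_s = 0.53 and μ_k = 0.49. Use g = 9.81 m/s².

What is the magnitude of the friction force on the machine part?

f ≈ 401 N (up the incline)

Normal force: N = m g cos θ = 109 × 9.81 × cos 40° = 819.1 N.
The friction needed for equilibrium is m g sin θ + P = 687.3 + 636 = 1323 N, measured positive up-slope.
Static friction can supply at most μ_s N = 434.1 N.
|1323| exceeds 434.1 N, so the machine part slips down-slope; friction is kinetic, f = μ_k N = 0.49×819.1 = 401 N.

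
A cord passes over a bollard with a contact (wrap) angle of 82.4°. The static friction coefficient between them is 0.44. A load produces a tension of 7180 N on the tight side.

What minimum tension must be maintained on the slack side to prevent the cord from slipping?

Capstan equation at impending slip: T_tight/T_slack = e^{μβ}.
β = 82.4° = 1.438 rad; e^{μβ} = e^{0.44×1.438} = 1.883.
T_slack = T_tight / e^{μβ} = 7180 / 1.883 = 3810 N.

T_min ≈ 3810 N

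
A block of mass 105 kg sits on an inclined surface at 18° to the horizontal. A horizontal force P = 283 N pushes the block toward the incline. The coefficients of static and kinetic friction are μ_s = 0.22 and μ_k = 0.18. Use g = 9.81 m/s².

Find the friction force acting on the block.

f ≈ 49.2 N (up the incline)

Normal direction: N = m g cos θ + P sin θ = 1067 N.
Parallel to the incline: P cos θ − m g sin θ = 269.1 − 318.3 = -49.15 N; the friction needed to balance this is 49.15 N acting up the slope.
Maximum static friction: μ_s N = 0.22 × 1067 = 234.8 N.
|f_req| = 49.15 ≤ 234.8 N → the block is in equilibrium; friction equals the required value.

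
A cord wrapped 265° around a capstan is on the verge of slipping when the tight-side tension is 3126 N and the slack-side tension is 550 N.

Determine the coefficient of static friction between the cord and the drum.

μ ≈ 0.376

T₂/T₁ = e^{μβ} → μ = ln(T₂/T₁)/β.
β = 265° = 4.625 rad.
μ = ln(3126/550)/4.625 = ln(5.684)/4.625 = 0.376.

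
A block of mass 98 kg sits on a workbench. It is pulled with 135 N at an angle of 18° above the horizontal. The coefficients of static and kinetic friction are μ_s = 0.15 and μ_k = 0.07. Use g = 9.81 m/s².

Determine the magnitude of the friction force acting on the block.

f ≈ 128 N

The vertical component of P reduces the normal force: N = m g − P sin α = 961.4 − 41.72 = 919.7 N.
For equilibrium, f = P cos α = 135×cos 18° = 128.4 N.
μ_s N = 0.15 × 919.7 = 137.9 N.
Since 128.4 N does not exceed the limit, the block stays at rest and f = 128 N.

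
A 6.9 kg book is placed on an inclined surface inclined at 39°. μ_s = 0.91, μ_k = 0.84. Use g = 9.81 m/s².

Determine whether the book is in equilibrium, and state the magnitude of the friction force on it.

f ≈ 42.6 N

N = m g cos θ = 52.6 N.
Down-slope weight component: m g sin θ = 42.6 N.
μ_s N = 47.9 N.
42.6 ≤ 47.9 N, so it stays put; friction = 42.6 N.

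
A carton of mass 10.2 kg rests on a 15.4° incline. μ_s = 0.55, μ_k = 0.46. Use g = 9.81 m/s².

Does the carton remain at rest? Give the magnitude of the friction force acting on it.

f ≈ 26.6 N

N = m g cos θ = 96.5 N.
Down-slope weight component: m g sin θ = 26.6 N.
μ_s N = 53.1 N.
26.6 ≤ 53.1 N, so it stays put; friction = 26.6 N.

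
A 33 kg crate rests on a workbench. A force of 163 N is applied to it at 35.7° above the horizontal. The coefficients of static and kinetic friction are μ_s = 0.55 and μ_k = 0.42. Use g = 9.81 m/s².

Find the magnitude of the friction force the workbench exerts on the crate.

The vertical component of P reduces the normal force: N = m g − P sin α = 323.7 − 95.12 = 228.6 N.
The horizontal driving force is P cos α = 132.4 N, so equilibrium needs friction f = 132.4 N.
The static-friction limit is μ_s N = 125.7 N.
132.4 > 125.7 N → the crate slides; f = μ_k N = 0.42×228.6 = 96 N.

f ≈ 96 N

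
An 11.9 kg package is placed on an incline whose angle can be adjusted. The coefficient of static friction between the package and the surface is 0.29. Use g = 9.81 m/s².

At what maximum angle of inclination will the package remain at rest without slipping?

At the slip threshold, m g sin θ = μ_s · m g cos θ, so tan θ = μ_s.
θ_max = arctan(0.29) = 16.2°.

θ_max ≈ 16.2°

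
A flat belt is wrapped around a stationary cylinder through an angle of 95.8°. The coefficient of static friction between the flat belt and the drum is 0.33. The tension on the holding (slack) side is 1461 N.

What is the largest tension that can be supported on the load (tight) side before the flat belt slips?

At impending slip the capstan equation gives T₂/T₁ = e^{μβ} with β in radians.
β = 95.8° × π/180 = 1.672 rad.
e^{μβ} = e^{0.33×1.672} = 1.736.
T₂ = T₁ · e^{μβ} = 1461 × 1.736 = 2540 N.

T_max ≈ 2540 N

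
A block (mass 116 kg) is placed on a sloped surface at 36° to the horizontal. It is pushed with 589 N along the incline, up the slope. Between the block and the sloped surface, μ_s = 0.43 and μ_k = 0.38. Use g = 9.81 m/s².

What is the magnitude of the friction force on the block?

Normal force: N = m g cos θ = 116 × 9.81 × cos 36° = 920.6 N.
For equilibrium along the incline the friction force must supply f = m g sin θ − P = 668.9 − 589 = 79.88 N (positive meaning up-slope).
Static friction can supply at most μ_s N = 395.9 N.
Since |79.88| ≤ 395.9 N, the block remains in static equilibrium and friction takes exactly the required value.

f ≈ 79.9 N (up the incline)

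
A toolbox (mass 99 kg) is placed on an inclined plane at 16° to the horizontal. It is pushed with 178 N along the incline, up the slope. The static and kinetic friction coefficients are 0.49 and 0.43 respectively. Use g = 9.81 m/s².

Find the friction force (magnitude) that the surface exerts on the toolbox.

The normal reaction is N = m g cos θ = 933.6 N.
For equilibrium along the incline the friction force must supply f = m g sin θ − P = 267.7 − 178 = 89.7 N (positive meaning up-slope).
Static friction can supply at most μ_s N = 457.4 N.
Since |89.7| ≤ 457.4 N, static friction is sufficient; f equals the required value, not μ_s N.

f ≈ 89.7 N (up the incline)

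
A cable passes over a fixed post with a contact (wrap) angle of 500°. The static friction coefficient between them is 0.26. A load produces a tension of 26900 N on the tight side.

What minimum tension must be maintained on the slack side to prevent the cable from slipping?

Capstan equation at impending slip: T_tight/T_slack = e^{μβ}.
β = 500° = 8.727 rad; e^{μβ} = e^{0.26×8.727} = 9.669.
T_slack = T_tight / e^{μβ} = 26900 / 9.669 = 2780 N.

T_min ≈ 2780 N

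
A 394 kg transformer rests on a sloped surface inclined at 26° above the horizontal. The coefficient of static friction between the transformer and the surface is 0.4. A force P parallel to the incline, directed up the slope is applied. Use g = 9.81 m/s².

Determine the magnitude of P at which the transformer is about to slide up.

P ≈ 3080 N

At impending motion up the slope, friction acts down-slope at its limit: f = μ_s N.
P is parallel to the surface, so N = m g cos θ = 3470 N.
Along the incline: P = m g sin θ + μ_s N = 1690 + 0.4×3470 = 3080 N.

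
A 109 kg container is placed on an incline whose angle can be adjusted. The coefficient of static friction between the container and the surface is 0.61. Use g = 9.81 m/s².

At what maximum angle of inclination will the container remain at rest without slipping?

At the slip threshold, m g sin θ = μ_s · m g cos θ, so tan θ = μ_s.
θ_max = arctan(0.61) = 31.4°.

θ_max ≈ 31.4°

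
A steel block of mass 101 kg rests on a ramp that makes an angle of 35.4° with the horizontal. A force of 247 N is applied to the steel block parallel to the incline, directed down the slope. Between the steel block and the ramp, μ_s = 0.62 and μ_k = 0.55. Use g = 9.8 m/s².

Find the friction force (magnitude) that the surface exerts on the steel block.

Perpendicular to the surface, N = m g cos θ = 101·9.8·cos 35.4° = 806.8 N.
Parallel to the incline, ΣF = 0 gives f = m g sin θ + P = 573.4 + 247 = 820.4 N (up-slope positive).
The static-friction ceiling is μ_s N = 0.62 × 806.8 = 500.2 N.
Since |820.4| > 500.2 N, static friction cannot hold it; the steel block slides down the incline and kinetic friction applies: f = μ_k N = 0.55 × 806.8 = 444 N.

f ≈ 444 N (up the incline)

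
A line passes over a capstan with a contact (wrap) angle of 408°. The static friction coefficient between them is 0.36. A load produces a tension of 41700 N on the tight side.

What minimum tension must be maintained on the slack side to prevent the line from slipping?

T_min ≈ 3210 N

Capstan equation at impending slip: T_tight/T_slack = e^{μβ}.
β = 408° = 7.121 rad; e^{μβ} = e^{0.36×7.121} = 12.98.
T_slack = T_tight / e^{μβ} = 41700 / 12.98 = 3210 N.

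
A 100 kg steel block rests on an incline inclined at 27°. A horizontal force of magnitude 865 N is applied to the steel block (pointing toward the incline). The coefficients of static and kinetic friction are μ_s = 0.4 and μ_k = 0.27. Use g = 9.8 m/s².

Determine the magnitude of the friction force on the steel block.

f ≈ 326 N (down the incline)

Resolve perpendicular to the incline: N = m g cos θ + P sin θ = 100×9.8×cos 27° + 865×sin 27° = 1266 N.
Parallel to the incline: P cos θ − m g sin θ = 770.7 − 444.9 = 325.8 N; the friction needed to balance this is 325.8 N acting down the slope.
Maximum static friction: μ_s N = 0.4 × 1266 = 506.4 N.
Since 325.8 N is within the 506.4 N limit, the steel block stays put and friction is exactly 326 N.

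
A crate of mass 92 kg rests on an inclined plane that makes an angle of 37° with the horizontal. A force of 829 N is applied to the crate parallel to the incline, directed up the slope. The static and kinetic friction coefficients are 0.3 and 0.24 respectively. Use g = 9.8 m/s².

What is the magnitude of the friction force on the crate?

Normal force: N = m g cos θ = 92 × 9.8 × cos 37° = 720 N.
The friction needed for equilibrium is m g sin θ − P = 542.6 − 829 = -286.4 N, measured positive up-slope.
The static-friction ceiling is μ_s N = 0.3 × 720 = 216 N.
|-286.4| exceeds 216 N, so the crate slips up-slope; friction is kinetic, f = μ_k N = 0.24×720 = 173 N.

f ≈ 173 N (down the incline)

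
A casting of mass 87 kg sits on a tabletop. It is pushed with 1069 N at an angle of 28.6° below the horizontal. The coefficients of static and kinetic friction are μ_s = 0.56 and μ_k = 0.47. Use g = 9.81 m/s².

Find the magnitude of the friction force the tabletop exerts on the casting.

f ≈ 642 N

The vertical component of P adds to the normal force: N = m g + P sin α = 853.5 + 511.7 = 1365 N.
Horizontally, friction must balance P cos α = 938.6 N.
μ_s N = 0.56 × 1365 = 764.5 N.
The required friction exceeds μ_s N, so the casting moves and f = μ_k N = 642 N.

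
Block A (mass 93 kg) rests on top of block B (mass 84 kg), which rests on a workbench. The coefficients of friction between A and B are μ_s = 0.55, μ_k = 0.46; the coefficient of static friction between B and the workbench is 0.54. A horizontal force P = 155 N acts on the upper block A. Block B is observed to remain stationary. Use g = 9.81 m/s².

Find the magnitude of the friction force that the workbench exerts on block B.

f ≈ 155 N

Between the blocks, N₁ = m_A g = 912.3 N.
So the A–B interface can sustain at most μ_s N₁ = 501.8 N of static friction.
P = 155 N is within that limit, so A and B move together (both at rest); the A–B friction is simply f₁ = P = 155 N.
B experiences an equal 155 N forward from A (third law). B is in equilibrium, so the floor supplies f₂ = 155 N of static friction (limit μ_s(m_A+m_B)g = 937.6 N, not exceeded).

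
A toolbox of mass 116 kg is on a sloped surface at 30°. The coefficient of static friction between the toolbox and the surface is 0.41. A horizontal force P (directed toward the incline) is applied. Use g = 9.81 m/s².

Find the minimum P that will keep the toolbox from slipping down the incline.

P_min ≈ 154 N

The toolbox tends to slide down (tan θ > μ_s), so at the point of impending slip friction acts up-slope at its limit: f = μ_s N.
Perpendicular to the incline: N = m g cos θ + P sin θ.
Along the incline: P cos θ + μ_s N = m g sin θ, i.e. P cos θ + μ_s (m g cos θ + P sin θ) = m g sin θ.
Solving, P (cos θ + μ_s sin θ) = m g (sin θ − μ_s cos θ), so P = 1140×0.1449/1.071 = 154 N.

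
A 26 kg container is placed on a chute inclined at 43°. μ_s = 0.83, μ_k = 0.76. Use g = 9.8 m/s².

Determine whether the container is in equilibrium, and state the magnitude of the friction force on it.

f ≈ 142 N

N = m g cos θ = 186 N.
Down-slope weight component: m g sin θ = 174 N.
μ_s N = 155 N.
174 > 155 N, so it slides; kinetic friction f = μ_k N = 0.76×186 = 142 N.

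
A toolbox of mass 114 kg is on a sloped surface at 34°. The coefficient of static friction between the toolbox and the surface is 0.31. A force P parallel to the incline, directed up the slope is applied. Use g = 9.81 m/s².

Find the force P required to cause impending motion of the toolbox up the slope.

P ≈ 913 N

At impending motion up the slope, friction acts down-slope at its limit: f = μ_s N.
P is parallel to the surface, so N = m g cos θ = 927 N.
Along the incline: P = m g sin θ + μ_s N = 625 + 0.31×927 = 913 N.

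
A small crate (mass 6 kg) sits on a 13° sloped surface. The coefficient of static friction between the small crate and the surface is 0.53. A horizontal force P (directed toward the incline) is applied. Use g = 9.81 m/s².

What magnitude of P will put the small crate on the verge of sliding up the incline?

At impending motion up the slope, friction acts down-slope at its limit: f = μ_s N.
Perpendicular to the incline: N = m g cos θ + P sin θ.
Along the incline: P cos θ = m g sin θ + μ_s N = m g sin θ + μ_s (m g cos θ + P sin θ).
Solving, P (cos θ − μ_s sin θ) = m g (sin θ + μ_s cos θ), so P = 6×9.81×(sin 13° + 0.53 cos 13°)/(cos 13° − 0.53 sin 13°) = 58.9×0.7414/0.8551 = 51 N.

P ≈ 51 N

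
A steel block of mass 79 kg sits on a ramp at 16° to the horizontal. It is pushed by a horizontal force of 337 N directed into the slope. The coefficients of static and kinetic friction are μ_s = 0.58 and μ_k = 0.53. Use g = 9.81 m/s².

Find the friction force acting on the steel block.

f ≈ 110 N (down the incline)

The horizontal push has a component P sin θ into the surface, so N = m g cos θ + P sin θ = 745 + 92.89 = 837.9 N.
Parallel to the incline: P cos θ − m g sin θ = 323.9 − 213.6 = 110.3 N; the friction needed to balance this is 110.3 N acting down the slope.
The limit of static friction is μ_s N = 486 N.
Since 110.3 N is within the 486 N limit, the steel block stays put and friction is exactly 110 N.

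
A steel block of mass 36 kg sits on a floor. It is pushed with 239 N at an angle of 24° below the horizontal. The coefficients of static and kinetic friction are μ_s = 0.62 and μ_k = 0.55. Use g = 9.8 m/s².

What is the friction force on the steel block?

f ≈ 218 N

Vertical equilibrium gives N = m g + P sin α = 450 N.
For equilibrium, f = P cos α = 239×cos 24° = 218.3 N.
μ_s N = 0.62 × 450 = 279 N.
Since 218.3 N does not exceed the limit, the steel block stays at rest and f = 218 N.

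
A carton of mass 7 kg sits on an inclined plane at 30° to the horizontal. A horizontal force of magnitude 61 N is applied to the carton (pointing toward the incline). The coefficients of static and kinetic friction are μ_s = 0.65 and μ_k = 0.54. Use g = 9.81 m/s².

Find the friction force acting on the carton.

f ≈ 18.5 N (down the incline)

Normal direction: N = m g cos θ + P sin θ = 89.97 N.
Parallel to the incline: P cos θ − m g sin θ = 52.83 − 34.33 = 18.49 N; the friction needed to balance this is 18.49 N acting down the slope.
The limit of static friction is μ_s N = 58.48 N.
Since 18.49 N is within the 58.48 N limit, the carton stays put and friction is exactly 18.5 N.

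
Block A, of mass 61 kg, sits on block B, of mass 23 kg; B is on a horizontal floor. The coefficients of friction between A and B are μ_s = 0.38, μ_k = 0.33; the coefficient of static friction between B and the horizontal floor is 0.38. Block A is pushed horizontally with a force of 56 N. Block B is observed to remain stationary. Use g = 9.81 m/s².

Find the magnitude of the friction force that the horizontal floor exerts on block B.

f ≈ 56 N

Between the blocks, N₁ = m_A g = 598.4 N.
Maximum static friction on A from B: μ_s N₁ = 0.38×598.4 = 227.4 N.
Since P = 56 N ≤ 227.4 N, A does not slip on B; friction on A equals P = 56 N.
B experiences an equal 56 N forward from A (third law). B is in equilibrium, so the floor supplies f₂ = 56 N of static friction (limit μ_s(m_A+m_B)g = 313.1 N, not exceeded).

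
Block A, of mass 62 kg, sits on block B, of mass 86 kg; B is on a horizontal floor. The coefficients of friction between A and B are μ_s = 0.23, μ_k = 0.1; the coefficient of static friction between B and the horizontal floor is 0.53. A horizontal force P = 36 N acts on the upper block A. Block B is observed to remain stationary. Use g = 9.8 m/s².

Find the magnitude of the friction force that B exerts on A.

f ≈ 36 N

Between the blocks, N₁ = m_A g = 607.6 N.
So the A–B interface can sustain at most μ_s N₁ = 139.7 N of static friction.
P = 36 N is within that limit, so A and B move together (both at rest); the A–B friction is simply f₁ = P = 36 N.
B experiences an equal 36 N forward from A (third law). B is in equilibrium, so the floor supplies f₂ = 36 N of static friction (limit μ_s(m_A+m_B)g = 768.7 N, not exceeded).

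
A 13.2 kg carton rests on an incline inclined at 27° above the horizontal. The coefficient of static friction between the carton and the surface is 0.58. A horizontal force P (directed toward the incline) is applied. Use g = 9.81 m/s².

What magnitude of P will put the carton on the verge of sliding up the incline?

P ≈ 200 N

At impending motion up the slope, friction acts down-slope at its limit: f = μ_s N.
Perpendicular to the incline: N = m g cos θ + P sin θ.
Along the incline: P cos θ = m g sin θ + μ_s N = m g sin θ + μ_s (m g cos θ + P sin θ).
Solving, P (cos θ − μ_s sin θ) = m g (sin θ + μ_s cos θ), so P = 13.2×9.81×(sin 27° + 0.58 cos 27°)/(cos 27° − 0.58 sin 27°) = 129×0.9708/0.6277 = 200 N.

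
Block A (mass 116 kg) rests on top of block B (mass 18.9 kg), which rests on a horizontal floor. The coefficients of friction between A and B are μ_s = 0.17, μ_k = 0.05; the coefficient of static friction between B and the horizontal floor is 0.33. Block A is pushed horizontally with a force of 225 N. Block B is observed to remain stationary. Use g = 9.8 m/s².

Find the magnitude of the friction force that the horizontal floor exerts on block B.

The normal force B exerts on A is simply A's weight, N₁ = 1137 N.
So the A–B interface can sustain at most μ_s N₁ = 193.3 N of static friction.
P = 225 N exceeds that limit, so A slips over B and the interface friction becomes kinetic: f₁ = μ_k N₁ = 0.05×1137 = 56.8 N.
By Newton's third law B feels 56.8 N forward from A. With B stationary, the floor's static friction on B balances it: f₂ = 56.8 N (well within μ_s(m_A+m_B)g = 436.3 N).

f ≈ 56.8 N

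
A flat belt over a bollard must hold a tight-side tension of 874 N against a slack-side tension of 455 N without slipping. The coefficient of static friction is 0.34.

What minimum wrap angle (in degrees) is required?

T₂/T₁ = e^{μβ} → β = ln(T₂/T₁)/μ.
β = ln(874/455)/0.34 = 0.6528/0.34 = 1.92 rad.
In degrees: β = 1.92 × 180/π = 110°.

β_min ≈ 110°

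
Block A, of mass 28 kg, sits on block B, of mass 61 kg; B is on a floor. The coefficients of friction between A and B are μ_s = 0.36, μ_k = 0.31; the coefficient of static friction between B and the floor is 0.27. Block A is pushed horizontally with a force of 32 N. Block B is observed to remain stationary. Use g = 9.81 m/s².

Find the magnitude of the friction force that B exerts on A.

Normal force at the A–B interface: N₁ = m_A g = 274.7 N.
Maximum static friction on A from B: μ_s N₁ = 0.36×274.7 = 98.88 N.
P = 32 N is within that limit, so A and B move together (both at rest); the A–B friction is simply f₁ = P = 32 N.
By Newton's third law B feels 32 N forward from A. With B stationary, the floor's static friction on B balances it: f₂ = 32 N (well within μ_s(m_A+m_B)g = 235.7 N).

f ≈ 32 N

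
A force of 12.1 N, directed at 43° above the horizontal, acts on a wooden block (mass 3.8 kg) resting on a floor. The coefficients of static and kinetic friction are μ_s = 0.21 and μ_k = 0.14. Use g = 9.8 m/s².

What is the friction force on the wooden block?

Vertical equilibrium gives N = m g − P sin α = 28.99 N.
Horizontally, friction must balance P cos α = 8.849 N.
μ_s N = 0.21 × 28.99 = 6.087 N.
8.849 > 6.087 N → the wooden block slides; f = μ_k N = 0.14×28.99 = 4.06 N.

f ≈ 4.06 N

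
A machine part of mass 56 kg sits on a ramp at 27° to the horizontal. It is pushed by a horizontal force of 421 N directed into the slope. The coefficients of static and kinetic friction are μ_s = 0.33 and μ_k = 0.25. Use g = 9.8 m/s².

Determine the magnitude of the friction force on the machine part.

Resolve perpendicular to the incline: N = m g cos θ + P sin θ = 56×9.8×cos 27° + 421×sin 27° = 680.1 N.
Parallel to the incline: P cos θ − m g sin θ = 375.1 − 249.1 = 126 N; the friction needed to balance this is 126 N acting down the slope.
Maximum static friction: μ_s N = 0.33 × 680.1 = 224.4 N.
|f_req| = 126 ≤ 224.4 N → the machine part is in equilibrium; friction equals the required value.

f ≈ 126 N (down the incline)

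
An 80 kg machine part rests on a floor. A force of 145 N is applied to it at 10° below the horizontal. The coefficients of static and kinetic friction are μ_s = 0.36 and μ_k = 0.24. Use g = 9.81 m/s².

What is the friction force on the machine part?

The vertical component of P adds to the normal force: N = m g + P sin α = 784.8 + 25.18 = 810 N.
Horizontally, friction must balance P cos α = 142.8 N.
μ_s N = 0.36 × 810 = 291.6 N.
Since 142.8 N does not exceed the limit, the machine part stays at rest and f = 143 N.

f ≈ 143 N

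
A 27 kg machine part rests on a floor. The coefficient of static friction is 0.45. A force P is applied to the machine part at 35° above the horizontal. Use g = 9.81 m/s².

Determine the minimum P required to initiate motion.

P ≈ 111 N

N = m g − P sin α (the pull lifts the machine part).
At impending slip, P cos α = μ_s N = μ_s (m g − P sin α).
Solving: P (cos α + μ_s sin α) = μ_s m g → P = 0.45×265/(cos 35° + 0.45 sin 35°) = 119/1.077 = 111 N.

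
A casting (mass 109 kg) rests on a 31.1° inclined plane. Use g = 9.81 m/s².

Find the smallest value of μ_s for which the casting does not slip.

At the slip threshold m g sin θ = μ_s m g cos θ, so μ_s,min = tan θ.
μ_s,min = tan 31.1° = 0.603.

μ_s,min ≈ 0.603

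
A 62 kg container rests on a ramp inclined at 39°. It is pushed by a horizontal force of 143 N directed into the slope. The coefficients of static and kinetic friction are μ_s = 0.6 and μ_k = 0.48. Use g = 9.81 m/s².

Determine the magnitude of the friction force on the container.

f ≈ 272 N (up the incline)

The horizontal push has a component P sin θ into the surface, so N = m g cos θ + P sin θ = 472.7 + 89.99 = 562.7 N.
Along the incline, the net driving force (taking up-slope positive) is P cos θ − m g sin θ = 111.1 − 382.8 = -271.6 N, so equilibrium requires friction f = 271.6 N (up-slope).
The limit of static friction is μ_s N = 337.6 N.
|f_req| = 271.6 ≤ 337.6 N → the container is in equilibrium; friction equals the required value.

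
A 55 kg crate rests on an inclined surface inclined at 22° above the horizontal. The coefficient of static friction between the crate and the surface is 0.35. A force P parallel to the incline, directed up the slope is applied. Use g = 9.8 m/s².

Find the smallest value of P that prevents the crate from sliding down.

P_min ≈ 27 N

The crate tends to slide down (tan θ > μ_s), so at the point of impending slip friction acts up-slope at its limit: f = μ_s N.
P is parallel to the surface, so N = m g cos θ = 500 N.
Along the incline: P + μ_s N = m g sin θ, so P = 202 − 0.35×500 = 27 N.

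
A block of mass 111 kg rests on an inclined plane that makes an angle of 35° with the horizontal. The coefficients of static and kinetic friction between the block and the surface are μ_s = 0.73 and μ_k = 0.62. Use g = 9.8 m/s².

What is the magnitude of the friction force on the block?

The normal reaction is N = m g cos θ = 891.1 N.
Along the slope the weight component is m g sin θ = 623.9 N; friction must supply exactly this, acting up-slope.
The static-friction ceiling is μ_s N = 0.73 × 891.1 = 650.5 N.
Since |623.9| ≤ 650.5 N, no slip — friction simply equals what equilibrium demands.

f ≈ 624 N (up the incline)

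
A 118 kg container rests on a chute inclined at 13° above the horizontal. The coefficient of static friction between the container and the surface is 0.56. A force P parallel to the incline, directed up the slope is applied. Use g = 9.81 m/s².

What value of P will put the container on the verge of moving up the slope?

P ≈ 892 N

At impending motion up the slope, friction acts down-slope at its limit: f = μ_s N.
P is parallel to the surface, so N = m g cos θ = 1130 N.
Along the incline: P = m g sin θ + μ_s N = 260 + 0.56×1130 = 892 N.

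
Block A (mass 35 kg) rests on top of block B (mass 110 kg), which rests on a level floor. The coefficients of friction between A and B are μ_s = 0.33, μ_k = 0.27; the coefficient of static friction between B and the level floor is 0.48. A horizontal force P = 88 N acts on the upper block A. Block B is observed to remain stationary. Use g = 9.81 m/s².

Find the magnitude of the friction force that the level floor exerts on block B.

f ≈ 88 N

The normal force B exerts on A is simply A's weight, N₁ = 343.4 N.
Maximum static friction on A from B: μ_s N₁ = 0.33×343.4 = 113.3 N.
P = 88 N is within that limit, so A and B move together (both at rest); the A–B friction is simply f₁ = P = 88 N.
By Newton's third law B feels 88 N forward from A. With B stationary, the floor's static friction on B balances it: f₂ = 88 N (well within μ_s(m_A+m_B)g = 682.8 N).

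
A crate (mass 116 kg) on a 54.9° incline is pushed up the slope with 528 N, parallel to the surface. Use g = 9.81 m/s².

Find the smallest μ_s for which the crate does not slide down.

N = m g cos θ = 654.3 N.
Friction must make up the shortfall along the incline: f = m g sin θ − P = 931 − 528 = 403 N.
At the threshold f = μ_s N, so μ_s,min = 403/654.3 = 0.616.

μ_s,min ≈ 0.616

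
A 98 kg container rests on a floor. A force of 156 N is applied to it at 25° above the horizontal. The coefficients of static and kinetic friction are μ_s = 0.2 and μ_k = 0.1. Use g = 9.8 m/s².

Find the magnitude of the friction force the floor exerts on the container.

Vertical equilibrium gives N = m g − P sin α = 894.5 N.
For equilibrium, f = P cos α = 156×cos 25° = 141.4 N.
The static-friction limit is μ_s N = 178.9 N.
Since 141.4 N does not exceed the limit, the container stays at rest and f = 141 N.

f ≈ 141 N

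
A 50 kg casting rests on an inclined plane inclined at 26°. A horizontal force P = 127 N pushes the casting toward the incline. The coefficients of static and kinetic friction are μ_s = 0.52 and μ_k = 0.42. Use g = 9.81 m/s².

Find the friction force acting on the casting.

Resolve perpendicular to the incline: N = m g cos θ + P sin θ = 50×9.81×cos 26° + 127×sin 26° = 496.5 N.
Parallel to the incline: P cos θ − m g sin θ = 114.1 − 215 = -100.9 N; the friction needed to balance this is 100.9 N acting up the slope.
Maximum static friction: μ_s N = 0.52 × 496.5 = 258.2 N.
|f_req| = 100.9 ≤ 258.2 N → the casting is in equilibrium; friction equals the required value.

f ≈ 101 N (up the incline)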